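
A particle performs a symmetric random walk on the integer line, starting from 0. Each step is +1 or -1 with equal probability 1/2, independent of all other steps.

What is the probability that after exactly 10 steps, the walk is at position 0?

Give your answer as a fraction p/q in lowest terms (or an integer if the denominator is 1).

To return to 0 after 10 steps: need exactly 5 steps of +1 and 5 of -1.
Favorable paths: C(10,5) = 252
Total paths: 2^10 = 1024
P = 252/1024 = 63/256

Answer: 63/256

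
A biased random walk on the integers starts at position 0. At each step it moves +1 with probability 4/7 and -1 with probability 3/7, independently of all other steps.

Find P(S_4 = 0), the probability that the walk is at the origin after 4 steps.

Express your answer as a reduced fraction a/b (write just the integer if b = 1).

To be at 0 after 4 steps: need exactly 2 steps of +1 and 2 of -1.
Number of such sequences: C(4,2) = 6
Each has probability (4/7)^2 · (3/7)^2 = 144/2401
P = 6 · 144/2401 = 864/2401

Answer: 864/2401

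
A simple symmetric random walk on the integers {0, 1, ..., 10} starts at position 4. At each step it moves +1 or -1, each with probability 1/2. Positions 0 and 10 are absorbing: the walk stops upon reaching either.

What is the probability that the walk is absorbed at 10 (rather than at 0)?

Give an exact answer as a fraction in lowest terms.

Symmetric walk (p = 1/2): the harmonic-function argument gives P(hit 10 before 0 | start at 4) = a/N.
P = 4/10 = 2/5

Answer: 2/5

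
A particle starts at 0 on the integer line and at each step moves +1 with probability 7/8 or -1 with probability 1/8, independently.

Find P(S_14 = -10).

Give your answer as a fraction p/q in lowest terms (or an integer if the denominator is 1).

Answer: 4459/4398046511104

Derivation:
To reach position -10 after 14 steps: need 2 steps of +1 and 12 steps of -1.
Number of such sequences: C(14,2) = 91
Each has probability (7/8)^2 · (1/8)^12 = 49/4398046511104
P = 91 · 49/4398046511104 = 4459/4398046511104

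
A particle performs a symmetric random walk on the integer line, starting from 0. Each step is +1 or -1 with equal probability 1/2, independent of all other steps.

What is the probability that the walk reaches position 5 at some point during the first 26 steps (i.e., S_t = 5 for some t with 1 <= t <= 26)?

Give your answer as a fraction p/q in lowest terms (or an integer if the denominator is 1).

Answer: 342821/1048576

Derivation:
Count via complement. Let g(t,s) = #length-t paths at position s with S_1..S_t all ≠ 5.
g(t,s) = g(t-1,s-1) + g(t-1,s+1) for s ≠ 5; g(t,5) = 0.
t=0: g(0,0)=1
t=1: g(1,-1)=1 g(1,1)=1
t=2: g(2,-2)=1 g(2,0)=2 g(2,2)=1
t=3: g(3,-3)=1 g(3,-1)=3 g(3,1)=3 g(3,3)=1
t=4: g(4,-4)=1 g(4,-2)=4 g(4,0)=6 g(4,2)=4 g(4,4)=1
t=5: g(5,-5)=1 g(5,-3)=5 g(5,-1)=10 g(5,1)=10 g(5,3)=5
t=6: g(6,-6)=1 g(6,-4)=6 g(6,-2)=15 g(6,0)=20 g(6,2)=15 g(6,4)=5
t=7: g(7,-7)=1 g(7,-5)=7 g(7,-3)=21 g(7,-1)=35 g(7,1)=35 g(7,3)=20
t=8: g(8,-8)=1 g(8,-6)=8 g(8,-4)=28 g(8,-2)=56 g(8,0)=70 g(8,2)=55 g(8,4)=20
t=9: g(9,-9)=1 g(9,-7)=9 g(9,-5)=36 g(9,-3)=84 g(9,-1)=126 g(9,1)=125 g(9,3)=75
t=10: g(10,-10)=1 g(10,-8)=10 g(10,-6)=45 g(10,-4)=120 g(10,-2)=210 g(10,0)=251 g(10,2)=200 g(10,4)=75
t=11: g(11,-11)=1 g(11,-9)=11 g(11,-7)=55 g(11,-5)=165 g(11,-3)=330 g(11,-1)=461 g(11,1)=451 g(11,3)=275
t=12: g(12,-12)=1 g(12,-10)=12 g(12,-8)=66 g(12,-6)=220 g(12,-4)=495 g(12,-2)=791 g(12,0)=912 g(12,2)=726 g(12,4)=275
t=13: g(13,-13)=1 g(13,-11)=13 g(13,-9)=78 g(13,-7)=286 g(13,-5)=715 g(13,-3)=1286 g(13,-1)=1703 g(13,1)=1638 g(13,3)=1001
t=14: g(14,-14)=1 g(14,-12)=14 g(14,-10)=91 g(14,-8)=364 g(14,-6)=1001 g(14,-4)=2001 g(14,-2)=2989 g(14,0)=3341 g(14,2)=2639 g(14,4)=1001
t=15: g(15,-15)=1 g(15,-13)=15 g(15,-11)=105 g(15,-9)=455 g(15,-7)=1365 g(15,-5)=3002 g(15,-3)=4990 g(15,-1)=6330 g(15,1)=5980 g(15,3)=3640
t=16: g(16,-16)=1 g(16,-14)=16 g(16,-12)=120 g(16,-10)=560 g(16,-8)=1820 g(16,-6)=4367 g(16,-4)=7992 g(16,-2)=11320 g(16,0)=12310 g(16,2)=9620 g(16,4)=3640
t=17: g(17,-17)=1 g(17,-15)=17 g(17,-13)=136 g(17,-11)=680 g(17,-9)=2380 g(17,-7)=6187 g(17,-5)=12359 g(17,-3)=19312 g(17,-1)=23630 g(17,1)=21930 g(17,3)=13260
t=18: g(18,-18)=1 g(18,-16)=18 g(18,-14)=153 g(18,-12)=816 g(18,-10)=3060 g(18,-8)=8567 g(18,-6)=18546 g(18,-4)=31671 g(18,-2)=42942 g(18,0)=45560 g(18,2)=35190 g(18,4)=13260
t=19: g(19,-19)=1 g(19,-17)=19 g(19,-15)=171 g(19,-13)=969 g(19,-11)=3876 g(19,-9)=11627 g(19,-7)=27113 g(19,-5)=50217 g(19,-3)=74613 g(19,-1)=88502 g(19,1)=80750 g(19,3)=48450
t=20: g(20,-20)=1 g(20,-18)=20 g(20,-16)=190 g(20,-14)=1140 g(20,-12)=4845 g(20,-10)=15503 g(20,-8)=38740 g(20,-6)=77330 g(20,-4)=124830 g(20,-2)=163115 g(20,0)=169252 g(20,2)=129200 g(20,4)=48450
t=21: g(21,-21)=1 g(21,-19)=21 g(21,-17)=210 g(21,-15)=1330 g(21,-13)=5985 g(21,-11)=20348 g(21,-9)=54243 g(21,-7)=116070 g(21,-5)=202160 g(21,-3)=287945 g(21,-1)=332367 g(21,1)=298452 g(21,3)=177650
t=22: g(22,-22)=1 g(22,-20)=22 g(22,-18)=231 g(22,-16)=1540 g(22,-14)=7315 g(22,-12)=26333 g(22,-10)=74591 g(22,-8)=170313 g(22,-6)=318230 g(22,-4)=490105 g(22,-2)=620312 g(22,0)=630819 g(22,2)=476102 g(22,4)=177650
t=23: g(23,-23)=1 g(23,-21)=23 g(23,-19)=253 g(23,-17)=1771 g(23,-15)=8855 g(23,-13)=33648 g(23,-11)=100924 g(23,-9)=244904 g(23,-7)=488543 g(23,-5)=808335 g(23,-3)=1110417 g(23,-1)=1251131 g(23,1)=1106921 g(23,3)=653752
t=24: g(24,-24)=1 g(24,-22)=24 g(24,-20)=276 g(24,-18)=2024 g(24,-16)=10626 g(24,-14)=42503 g(24,-12)=134572 g(24,-10)=345828 g(24,-8)=733447 g(24,-6)=1296878 g(24,-4)=1918752 g(24,-2)=2361548 g(24,0)=2358052 g(24,2)=1760673 g(24,4)=653752
t=25: g(25,-25)=1 g(25,-23)=25 g(25,-21)=300 g(25,-19)=2300 g(25,-17)=12650 g(25,-15)=53129 g(25,-13)=177075 g(25,-11)=480400 g(25,-9)=1079275 g(25,-7)=2030325 g(25,-5)=3215630 g(25,-3)=4280300 g(25,-1)=4719600 g(25,1)=4118725 g(25,3)=2414425
t=26: g(26,-26)=1 g(26,-24)=26 g(26,-22)=325 g(26,-20)=2600 g(26,-18)=14950 g(26,-16)=65779 g(26,-14)=230204 g(26,-12)=657475 g(26,-10)=1559675 g(26,-8)=3109600 g(26,-6)=5245955 g(26,-4)=7495930 g(26,-2)=8999900 g(26,0)=8838325 g(26,2)=6533150 g(26,4)=2414425
Paths never hitting 5: Σ_s g(26,s) = 45168320
Paths hitting 5: 2^26 - 45168320 = 21940544
P = 21940544/67108864 = 342821/1048576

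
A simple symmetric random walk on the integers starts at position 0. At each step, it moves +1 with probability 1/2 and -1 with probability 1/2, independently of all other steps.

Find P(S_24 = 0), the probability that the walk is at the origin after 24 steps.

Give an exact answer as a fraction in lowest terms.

Answer: 676039/4194304

Derivation:
To return to 0 after 24 steps: need exactly 12 steps of +1 and 12 of -1.
Favorable paths: C(24,12) = 2704156
Total paths: 2^24 = 16777216
P = 2704156/16777216 = 676039/4194304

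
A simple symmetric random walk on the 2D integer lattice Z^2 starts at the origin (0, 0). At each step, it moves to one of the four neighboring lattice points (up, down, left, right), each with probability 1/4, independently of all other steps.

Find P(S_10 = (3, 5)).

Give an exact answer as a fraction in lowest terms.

Let h be the number of horizontal steps (so 10-h are vertical). To end at (3,5) need (h+3)/2 right-steps and ((10-h)+5)/2 up-steps.
Sum over h with 3 ≤ h ≤ 5, h ≡ 1 (mod 2), 10-h ≡ 1 (mod 2):
h=3: C(10,3)·C(3,3)·C(7,6) = 120·1·7 = 840
h=5: C(10,5)·C(5,4)·C(5,5) = 252·5·1 = 1260
Total favorable: 2100
Total paths: 4^10 = 1048576
P = 2100/1048576 = 525/262144

Answer: 525/262144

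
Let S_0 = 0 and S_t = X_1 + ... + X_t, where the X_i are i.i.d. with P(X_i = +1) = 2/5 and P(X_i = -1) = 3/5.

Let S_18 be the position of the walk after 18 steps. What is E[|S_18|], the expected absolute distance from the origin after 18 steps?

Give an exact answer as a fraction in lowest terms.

S_18 takes values m ≡ 0 (mod 2) with |m| ≤ 18; P(S_18=m) = C(18,(18+m)/2) · (2/5)^((18+m)/2) · (3/5)^((18-m)/2).
Distribution: P(S=-18)=387420489/3814697265625, P(S=-16)=4649045868/3814697265625, P(S=-14)=26344593252/3814697265625, P(S=-12)=93669664896/3814697265625, P(S=-10)=46834832448/762939453125, P(S=-8)=437125102848/3814697265625, P(S=-6)=631402926336/3814697265625, P(S=-4)=721603344384/3814697265625, P(S=-2)=661469732352/3814697265625, P(S=0)=97995515904/762939453125, P(S=2)=293986547712/3814697265625, P(S=4)=142538932224/3814697265625, P(S=6)=55431806976/3814697265625, P(S=8)=17055940608/3814697265625, P(S=10)=812187648/762939453125, P(S=12)=721944576/3814697265625, P(S=14)=90243072/3814697265625, P(S=16)=7077888/3814697265625, P(S=18)=262144/3814697265625
E[|S_18|] = Σ_m |m|·P(S_18=m) = 3417710541714/762939453125

Answer: 3417710541714/762939453125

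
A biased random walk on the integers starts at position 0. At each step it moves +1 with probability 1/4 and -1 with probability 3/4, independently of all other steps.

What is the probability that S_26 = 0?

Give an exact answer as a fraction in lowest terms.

To be at 0 after 26 steps: need exactly 13 steps of +1 and 13 of -1.
Number of such sequences: C(26,13) = 10400600
Each has probability (1/4)^13 · (3/4)^13 = 1594323/4503599627370496
P = 10400600 · 1594323/4503599627370496 = 2072739474225/562949953421312

Answer: 2072739474225/562949953421312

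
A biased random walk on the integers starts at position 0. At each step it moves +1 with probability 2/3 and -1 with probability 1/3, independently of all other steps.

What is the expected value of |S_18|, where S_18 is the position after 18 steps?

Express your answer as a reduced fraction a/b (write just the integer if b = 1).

S_18 takes values m ≡ 0 (mod 2) with |m| ≤ 18; P(S_18=m) = C(18,(18+m)/2) · (2/3)^((18+m)/2) · (1/3)^((18-m)/2).
Distribution: P(S=-18)=1/387420489, P(S=-16)=4/43046721, P(S=-14)=68/43046721, P(S=-12)=2176/129140163, P(S=-10)=5440/43046721, P(S=-8)=30464/43046721, P(S=-6)=396032/129140163, P(S=-4)=452608/43046721, P(S=-2)=1244672/43046721, P(S=0)=24893440/387420489, P(S=2)=4978688/43046721, P(S=4)=7241728/43046721, P(S=6)=25346048/129140163, P(S=8)=7798784/43046721, P(S=10)=5570560/43046721, P(S=12)=8912896/129140163, P(S=14)=1114112/43046721, P(S=16)=262144/43046721, P(S=18)=262144/387420489
E[|S_18|] = Σ_m |m|·P(S_18=m) = 269079674/43046721

Answer: 269079674/43046721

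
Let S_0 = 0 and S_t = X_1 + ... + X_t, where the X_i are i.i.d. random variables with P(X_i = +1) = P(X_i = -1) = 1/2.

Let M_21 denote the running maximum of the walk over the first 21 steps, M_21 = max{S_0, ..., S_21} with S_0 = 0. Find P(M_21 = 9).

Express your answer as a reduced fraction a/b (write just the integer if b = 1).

Let M_21 = max(S_0,...,S_21). Use the reflection principle: for j ≥ 1, #{paths with M_21 ≥ j} = #{S_21 ≥ j} + #{S_21 ≥ j+1}.
By reflection, #{M_21 ≥ 9} = #{S_21 ≥ 9} + #{S_21 ≥ 10} = 82160 + 27896 = 110056.
#{M_21 ≥ 10} = #{S_21 ≥ 10} + #{S_21 ≥ 11} = 27896 + 27896 = 55792.
#{M_21 = 9} = 110056 - 55792 = 54264.
P(M_21 = 9) = 54264/2097152 = 6783/262144

Answer: 6783/262144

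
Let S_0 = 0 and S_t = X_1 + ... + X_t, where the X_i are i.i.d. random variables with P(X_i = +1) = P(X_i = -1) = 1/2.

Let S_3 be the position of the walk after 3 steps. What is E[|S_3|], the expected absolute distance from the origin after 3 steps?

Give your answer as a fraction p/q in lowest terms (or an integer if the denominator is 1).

S_3 takes values m ≡ 1 (mod 2) with |m| ≤ 3; P(S_3=m) = C(3,(3+m)/2)/2^3.
Total paths: 2^3 = 8
Distribution: P(S=-3)=1/8, P(S=-1)=3/8, P(S=1)=3/8, P(S=3)=1/8
E[|S_3|] = Σ_m |m|·P(S_3=m) = 12/8 = 3/2

Answer: 3/2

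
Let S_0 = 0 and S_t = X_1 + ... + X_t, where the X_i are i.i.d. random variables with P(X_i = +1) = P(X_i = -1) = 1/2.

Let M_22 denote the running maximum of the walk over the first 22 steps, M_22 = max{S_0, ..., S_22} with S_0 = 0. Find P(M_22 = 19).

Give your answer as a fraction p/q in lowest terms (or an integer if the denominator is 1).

Answer: 11/2097152

Derivation:
Let M_22 = max(S_0,...,S_22). Use the reflection principle: for j ≥ 1, #{paths with M_22 ≥ j} = #{S_22 ≥ j} + #{S_22 ≥ j+1}.
By reflection, #{M_22 ≥ 19} = #{S_22 ≥ 19} + #{S_22 ≥ 20} = 23 + 23 = 46.
#{M_22 ≥ 20} = #{S_22 ≥ 20} + #{S_22 ≥ 21} = 23 + 1 = 24.
#{M_22 = 19} = 46 - 24 = 22.
P(M_22 = 19) = 22/4194304 = 11/2097152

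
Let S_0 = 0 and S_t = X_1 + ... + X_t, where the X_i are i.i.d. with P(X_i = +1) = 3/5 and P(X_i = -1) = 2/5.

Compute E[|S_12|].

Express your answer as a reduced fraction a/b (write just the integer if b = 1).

Answer: 814389852/244140625

Derivation:
S_12 takes values m ≡ 0 (mod 2) with |m| ≤ 12; P(S_12=m) = C(12,(12+m)/2) · (3/5)^((12+m)/2) · (2/5)^((12-m)/2).
Distribution: P(S=-12)=4096/244140625, P(S=-10)=73728/244140625, P(S=-8)=608256/244140625, P(S=-6)=608256/48828125, P(S=-4)=2052864/48828125, P(S=-2)=24634368/244140625, P(S=0)=43110144/244140625, P(S=2)=55427328/244140625, P(S=4)=10392624/48828125, P(S=6)=6928416/48828125, P(S=8)=15588936/244140625, P(S=10)=4251528/244140625, P(S=12)=531441/244140625
E[|S_12|] = Σ_m |m|·P(S_12=m) = 814389852/244140625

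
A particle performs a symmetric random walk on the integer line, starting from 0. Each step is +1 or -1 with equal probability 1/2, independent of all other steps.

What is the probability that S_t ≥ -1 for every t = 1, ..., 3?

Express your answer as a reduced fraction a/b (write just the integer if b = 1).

Answer: 3/4

Derivation:
Let f(t,s) = #length-t paths at position s with S_1..S_t all ≥ -1.
f(t,s) = f(t-1,s-1) + f(t-1,s+1) for s ≥ -1; f(t,s) = 0 for s < -1.
t=0: f(0,0)=1
t=1: f(1,-1)=1 f(1,1)=1
t=2: f(2,0)=2 f(2,2)=1
t=3: f(3,-1)=2 f(3,1)=3 f(3,3)=1
Σ_s f(3,s) = 6
P = 6/8 = 3/4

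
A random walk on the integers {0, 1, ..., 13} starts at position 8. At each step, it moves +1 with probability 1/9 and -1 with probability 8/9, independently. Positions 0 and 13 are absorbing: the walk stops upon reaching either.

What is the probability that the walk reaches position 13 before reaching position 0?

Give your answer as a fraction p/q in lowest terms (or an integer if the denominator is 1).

Answer: 2396745/78536544841

Derivation:
Biased walk: p = 1/9, q = 8/9, r = q/p = 8
Gambler's ruin: P(hit 13 before 0 | start at 8) = (1 - r^a)/(1 - r^N)
r^8 = 16777216; r^13 = 549755813888
P = (1 - 16777216) / (1 - 549755813888) = -16777215 / -549755813887 = 2396745/78536544841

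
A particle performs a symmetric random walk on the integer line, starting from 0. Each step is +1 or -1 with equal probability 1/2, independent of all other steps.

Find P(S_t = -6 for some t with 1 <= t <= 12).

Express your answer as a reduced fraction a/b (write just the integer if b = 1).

Count via complement. Let g(t,s) = #length-t paths at position s with S_1..S_t all ≠ -6.
g(t,s) = g(t-1,s-1) + g(t-1,s+1) for s ≠ -6; g(t,-6) = 0.
t=0: g(0,0)=1
t=1: g(1,-1)=1 g(1,1)=1
t=2: g(2,-2)=1 g(2,0)=2 g(2,2)=1
t=3: g(3,-3)=1 g(3,-1)=3 g(3,1)=3 g(3,3)=1
t=4: g(4,-4)=1 g(4,-2)=4 g(4,0)=6 g(4,2)=4 g(4,4)=1
t=5: g(5,-5)=1 g(5,-3)=5 g(5,-1)=10 g(5,1)=10 g(5,3)=5 g(5,5)=1
t=6: g(6,-4)=6 g(6,-2)=15 g(6,0)=20 g(6,2)=15 g(6,4)=6 g(6,6)=1
t=7: g(7,-5)=6 g(7,-3)=21 g(7,-1)=35 g(7,1)=35 g(7,3)=21 g(7,5)=7 g(7,7)=1
t=8: g(8,-4)=27 g(8,-2)=56 g(8,0)=70 g(8,2)=56 g(8,4)=28 g(8,6)=8 g(8,8)=1
t=9: g(9,-5)=27 g(9,-3)=83 g(9,-1)=126 g(9,1)=126 g(9,3)=84 g(9,5)=36 g(9,7)=9 g(9,9)=1
t=10: g(10,-4)=110 g(10,-2)=209 g(10,0)=252 g(10,2)=210 g(10,4)=120 g(10,6)=45 g(10,8)=10 g(10,10)=1
t=11: g(11,-5)=110 g(11,-3)=319 g(11,-1)=461 g(11,1)=462 g(11,3)=330 g(11,5)=165 g(11,7)=55 g(11,9)=11 g(11,11)=1
t=12: g(12,-4)=429 g(12,-2)=780 g(12,0)=923 g(12,2)=792 g(12,4)=495 g(12,6)=220 g(12,8)=66 g(12,10)=12 g(12,12)=1
Paths never hitting -6: Σ_s g(12,s) = 3718
Paths hitting -6: 2^12 - 3718 = 378
P = 378/4096 = 189/2048

Answer: 189/2048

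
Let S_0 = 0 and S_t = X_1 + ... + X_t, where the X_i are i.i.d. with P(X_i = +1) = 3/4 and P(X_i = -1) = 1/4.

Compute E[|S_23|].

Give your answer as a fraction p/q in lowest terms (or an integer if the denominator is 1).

S_23 takes values m ≡ 1 (mod 2) with |m| ≤ 23; P(S_23=m) = C(23,(23+m)/2) · (3/4)^((23+m)/2) · (1/4)^((23-m)/2).
Distribution: P(S=-23)=1/70368744177664, P(S=-21)=69/70368744177664, P(S=-19)=2277/70368744177664, P(S=-17)=47817/70368744177664, P(S=-15)=717255/70368744177664, P(S=-13)=8176707/70368744177664, P(S=-11)=73590363/70368744177664, P(S=-9)=536158359/70368744177664, P(S=-7)=1608475077/35184372088832, P(S=-5)=8042375385/35184372088832, P(S=-3)=33777976617/35184372088832, P(S=-1)=119758280733/35184372088832, P(S=1)=359274842199/35184372088832, P(S=3)=912005368659/35184372088832, P(S=5)=1954297218555/35184372088832, P(S=7)=3517734993399/35184372088832, P(S=9)=10553204980197/70368744177664, P(S=11)=13036312034361/70368744177664, P(S=13)=13036312034361/70368744177664, P(S=15)=10291825290285/70368744177664, P(S=17)=6175095174171/70368744177664, P(S=19)=2646469360359/70368744177664, P(S=21)=721764371007/70368744177664, P(S=23)=94143178827/70368744177664
E[|S_23|] = Σ_m |m|·P(S_23=m) = 25323197417533/2199023255552

Answer: 25323197417533/2199023255552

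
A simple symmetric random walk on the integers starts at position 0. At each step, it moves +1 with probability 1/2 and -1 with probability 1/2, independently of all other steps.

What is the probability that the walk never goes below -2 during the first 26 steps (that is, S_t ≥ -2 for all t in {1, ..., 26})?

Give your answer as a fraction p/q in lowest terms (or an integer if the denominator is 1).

Let f(t,s) = #length-t paths at position s with S_1..S_t all ≥ -2.
f(t,s) = f(t-1,s-1) + f(t-1,s+1) for s ≥ -2; f(t,s) = 0 for s < -2.
t=0: f(0,0)=1
t=1: f(1,-1)=1 f(1,1)=1
t=2: f(2,-2)=1 f(2,0)=2 f(2,2)=1
t=3: f(3,-1)=3 f(3,1)=3 f(3,3)=1
t=4: f(4,-2)=3 f(4,0)=6 f(4,2)=4 f(4,4)=1
t=5: f(5,-1)=9 f(5,1)=10 f(5,3)=5 f(5,5)=1
t=6: f(6,-2)=9 f(6,0)=19 f(6,2)=15 f(6,4)=6 f(6,6)=1
t=7: f(7,-1)=28 f(7,1)=34 f(7,3)=21 f(7,5)=7 f(7,7)=1
t=8: f(8,-2)=28 f(8,0)=62 f(8,2)=55 f(8,4)=28 f(8,6)=8 f(8,8)=1
t=9: f(9,-1)=90 f(9,1)=117 f(9,3)=83 f(9,5)=36 f(9,7)=9 f(9,9)=1
t=10: f(10,-2)=90 f(10,0)=207 f(10,2)=200 f(10,4)=119 f(10,6)=45 f(10,8)=10 f(10,10)=1
t=11: f(11,-1)=297 f(11,1)=407 f(11,3)=319 f(11,5)=164 f(11,7)=55 f(11,9)=11 f(11,11)=1
t=12: f(12,-2)=297 f(12,0)=704 f(12,2)=726 f(12,4)=483 f(12,6)=219 f(12,8)=66 f(12,10)=12 f(12,12)=1
t=13: f(13,-1)=1001 f(13,1)=1430 f(13,3)=1209 f(13,5)=702 f(13,7)=285 f(13,9)=78 f(13,11)=13 f(13,13)=1
t=14: f(14,-2)=1001 f(14,0)=2431 f(14,2)=2639 f(14,4)=1911 f(14,6)=987 f(14,8)=363 f(14,10)=91 f(14,12)=14 f(14,14)=1
t=15: f(15,-1)=3432 f(15,1)=5070 f(15,3)=4550 f(15,5)=2898 f(15,7)=1350 f(15,9)=454 f(15,11)=105 f(15,13)=15 f(15,15)=1
t=16: f(16,-2)=3432 f(16,0)=8502 f(16,2)=9620 f(16,4)=7448 f(16,6)=4248 f(16,8)=1804 f(16,10)=559 f(16,12)=120 f(16,14)=16 f(16,16)=1
t=17: f(17,-1)=11934 f(17,1)=18122 f(17,3)=17068 f(17,5)=11696 f(17,7)=6052 f(17,9)=2363 f(17,11)=679 f(17,13)=136 f(17,15)=17 f(17,17)=1
t=18: f(18,-2)=11934 f(18,0)=30056 f(18,2)=35190 f(18,4)=28764 f(18,6)=17748 f(18,8)=8415 f(18,10)=3042 f(18,12)=815 f(18,14)=153 f(18,16)=18 f(18,18)=1
t=19: f(19,-1)=41990 f(19,1)=65246 f(19,3)=63954 f(19,5)=46512 f(19,7)=26163 f(19,9)=11457 f(19,11)=3857 f(19,13)=968 f(19,15)=171 f(19,17)=19 f(19,19)=1
t=20: f(20,-2)=41990 f(20,0)=107236 f(20,2)=129200 f(20,4)=110466 f(20,6)=72675 f(20,8)=37620 f(20,10)=15314 f(20,12)=4825 f(20,14)=1139 f(20,16)=190 f(20,18)=20 f(20,20)=1
t=21: f(21,-1)=149226 f(21,1)=236436 f(21,3)=239666 f(21,5)=183141 f(21,7)=110295 f(21,9)=52934 f(21,11)=20139 f(21,13)=5964 f(21,15)=1329 f(21,17)=210 f(21,19)=21 f(21,21)=1
t=22: f(22,-2)=149226 f(22,0)=385662 f(22,2)=476102 f(22,4)=422807 f(22,6)=293436 f(22,8)=163229 f(22,10)=73073 f(22,12)=26103 f(22,14)=7293 f(22,16)=1539 f(22,18)=231 f(22,20)=22 f(22,22)=1
t=23: f(23,-1)=534888 f(23,1)=861764 f(23,3)=898909 f(23,5)=716243 f(23,7)=456665 f(23,9)=236302 f(23,11)=99176 f(23,13)=33396 f(23,15)=8832 f(23,17)=1770 f(23,19)=253 f(23,21)=23 f(23,23)=1
t=24: f(24,-2)=534888 f(24,0)=1396652 f(24,2)=1760673 f(24,4)=1615152 f(24,6)=1172908 f(24,8)=692967 f(24,10)=335478 f(24,12)=132572 f(24,14)=42228 f(24,16)=10602 f(24,18)=2023 f(24,20)=276 f(24,22)=24 f(24,24)=1
t=25: f(25,-1)=1931540 f(25,1)=3157325 f(25,3)=3375825 f(25,5)=2788060 f(25,7)=1865875 f(25,9)=1028445 f(25,11)=468050 f(25,13)=174800 f(25,15)=52830 f(25,17)=12625 f(25,19)=2299 f(25,21)=300 f(25,23)=25 f(25,25)=1
t=26: f(26,-2)=1931540 f(26,0)=5088865 f(26,2)=6533150 f(26,4)=6163885 f(26,6)=4653935 f(26,8)=2894320 f(26,10)=1496495 f(26,12)=642850 f(26,14)=227630 f(26,16)=65455 f(26,18)=14924 f(26,20)=2599 f(26,22)=325 f(26,24)=26 f(26,26)=1
Σ_s f(26,s) = 29716000
P = 29716000/67108864 = 928625/2097152

Answer: 928625/2097152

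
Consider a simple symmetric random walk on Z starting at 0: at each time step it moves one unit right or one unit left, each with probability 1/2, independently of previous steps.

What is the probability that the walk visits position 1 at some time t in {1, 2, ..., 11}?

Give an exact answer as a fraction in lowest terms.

Count via complement. Let g(t,s) = #length-t paths at position s with S_1..S_t all ≠ 1.
g(t,s) = g(t-1,s-1) + g(t-1,s+1) for s ≠ 1; g(t,1) = 0.
t=0: g(0,0)=1
t=1: g(1,-1)=1
t=2: g(2,-2)=1 g(2,0)=1
t=3: g(3,-3)=1 g(3,-1)=2
t=4: g(4,-4)=1 g(4,-2)=3 g(4,0)=2
t=5: g(5,-5)=1 g(5,-3)=4 g(5,-1)=5
t=6: g(6,-6)=1 g(6,-4)=5 g(6,-2)=9 g(6,0)=5
t=7: g(7,-7)=1 g(7,-5)=6 g(7,-3)=14 g(7,-1)=14
t=8: g(8,-8)=1 g(8,-6)=7 g(8,-4)=20 g(8,-2)=28 g(8,0)=14
t=9: g(9,-9)=1 g(9,-7)=8 g(9,-5)=27 g(9,-3)=48 g(9,-1)=42
t=10: g(10,-10)=1 g(10,-8)=9 g(10,-6)=35 g(10,-4)=75 g(10,-2)=90 g(10,0)=42
t=11: g(11,-11)=1 g(11,-9)=10 g(11,-7)=44 g(11,-5)=110 g(11,-3)=165 g(11,-1)=132
Paths never hitting 1: Σ_s g(11,s) = 462
Paths hitting 1: 2^11 - 462 = 1586
P = 1586/2048 = 793/1024

Answer: 793/1024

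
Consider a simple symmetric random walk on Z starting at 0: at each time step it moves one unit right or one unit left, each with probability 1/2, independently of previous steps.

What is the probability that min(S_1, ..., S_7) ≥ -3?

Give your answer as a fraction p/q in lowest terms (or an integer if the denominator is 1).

Answer: 7/8

Derivation:
Let f(t,s) = #length-t paths at position s with S_1..S_t all ≥ -3.
f(t,s) = f(t-1,s-1) + f(t-1,s+1) for s ≥ -3; f(t,s) = 0 for s < -3.
t=0: f(0,0)=1
t=1: f(1,-1)=1 f(1,1)=1
t=2: f(2,-2)=1 f(2,0)=2 f(2,2)=1
t=3: f(3,-3)=1 f(3,-1)=3 f(3,1)=3 f(3,3)=1
t=4: f(4,-2)=4 f(4,0)=6 f(4,2)=4 f(4,4)=1
t=5: f(5,-3)=4 f(5,-1)=10 f(5,1)=10 f(5,3)=5 f(5,5)=1
t=6: f(6,-2)=14 f(6,0)=20 f(6,2)=15 f(6,4)=6 f(6,6)=1
t=7: f(7,-3)=14 f(7,-1)=34 f(7,1)=35 f(7,3)=21 f(7,5)=7 f(7,7)=1
Σ_s f(7,s) = 112
P = 112/128 = 7/8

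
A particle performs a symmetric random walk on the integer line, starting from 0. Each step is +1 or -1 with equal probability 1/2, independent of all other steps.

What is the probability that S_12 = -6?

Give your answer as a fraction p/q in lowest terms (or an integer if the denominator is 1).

Answer: 55/1024

Derivation:
To reach position -6 after 12 steps: need 3 steps of +1 and 9 of -1.
Favorable paths: C(12,3) = 220
Total paths: 2^12 = 4096
P = 220/4096 = 55/1024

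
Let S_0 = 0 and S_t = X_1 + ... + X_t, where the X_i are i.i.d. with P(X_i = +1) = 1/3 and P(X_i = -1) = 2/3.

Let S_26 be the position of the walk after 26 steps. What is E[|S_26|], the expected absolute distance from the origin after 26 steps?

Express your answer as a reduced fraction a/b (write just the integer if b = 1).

Answer: 22415696964466/2541865828329

Derivation:
S_26 takes values m ≡ 0 (mod 2) with |m| ≤ 26; P(S_26=m) = C(26,(26+m)/2) · (1/3)^((26+m)/2) · (2/3)^((26-m)/2).
Distribution: P(S=-26)=67108864/2541865828329, P(S=-24)=872415232/2541865828329, P(S=-22)=5452595200/2541865828329, P(S=-20)=21810380800/2541865828329, P(S=-18)=62704844800/2541865828329, P(S=-16)=137950658560/2541865828329, P(S=-14)=241413652480/2541865828329, P(S=-12)=344876646400/2541865828329, P(S=-10)=409541017600/2541865828329, P(S=-8)=409541017600/2541865828329, P(S=-6)=348109864960/2541865828329, P(S=-4)=253170810880/2541865828329, P(S=-2)=158231756800/2541865828329, P(S=0)=85201715200/2541865828329, P(S=2)=39557939200/2541865828329, P(S=4)=15823175680/2541865828329, P(S=6)=5439216640/2541865828329, P(S=8)=1599769600/2541865828329, P(S=10)=399942400/2541865828329, P(S=12)=84198400/2541865828329, P(S=14)=14734720/2541865828329, P(S=16)=2104960/2541865828329, P(S=18)=239200/2541865828329, P(S=20)=20800/2541865828329, P(S=22)=1300/2541865828329, P(S=24)=52/2541865828329, P(S=26)=1/2541865828329
E[|S_26|] = Σ_m |m|·P(S_26=m) = 22415696964466/2541865828329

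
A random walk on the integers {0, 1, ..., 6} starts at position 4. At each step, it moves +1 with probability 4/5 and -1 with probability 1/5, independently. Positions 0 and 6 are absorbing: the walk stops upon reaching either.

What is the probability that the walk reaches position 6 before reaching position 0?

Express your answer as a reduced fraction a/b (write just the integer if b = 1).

Answer: 272/273

Derivation:
Biased walk: p = 4/5, q = 1/5, r = q/p = 1/4
Gambler's ruin: P(hit 6 before 0 | start at 4) = (1 - r^a)/(1 - r^N)
r^4 = 1/256; r^6 = 1/4096
P = (1 - 1/256) / (1 - 1/4096) = 255/256 / 4095/4096 = 272/273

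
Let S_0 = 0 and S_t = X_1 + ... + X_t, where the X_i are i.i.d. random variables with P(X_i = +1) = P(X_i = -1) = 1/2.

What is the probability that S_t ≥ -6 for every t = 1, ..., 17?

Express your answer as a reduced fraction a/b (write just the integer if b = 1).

Answer: 14807/16384

Derivation:
Let f(t,s) = #length-t paths at position s with S_1..S_t all ≥ -6.
f(t,s) = f(t-1,s-1) + f(t-1,s+1) for s ≥ -6; f(t,s) = 0 for s < -6.
t=0: f(0,0)=1
t=1: f(1,-1)=1 f(1,1)=1
t=2: f(2,-2)=1 f(2,0)=2 f(2,2)=1
t=3: f(3,-3)=1 f(3,-1)=3 f(3,1)=3 f(3,3)=1
t=4: f(4,-4)=1 f(4,-2)=4 f(4,0)=6 f(4,2)=4 f(4,4)=1
t=5: f(5,-5)=1 f(5,-3)=5 f(5,-1)=10 f(5,1)=10 f(5,3)=5 f(5,5)=1
t=6: f(6,-6)=1 f(6,-4)=6 f(6,-2)=15 f(6,0)=20 f(6,2)=15 f(6,4)=6 f(6,6)=1
t=7: f(7,-5)=7 f(7,-3)=21 f(7,-1)=35 f(7,1)=35 f(7,3)=21 f(7,5)=7 f(7,7)=1
t=8: f(8,-6)=7 f(8,-4)=28 f(8,-2)=56 f(8,0)=70 f(8,2)=56 f(8,4)=28 f(8,6)=8 f(8,8)=1
t=9: f(9,-5)=35 f(9,-3)=84 f(9,-1)=126 f(9,1)=126 f(9,3)=84 f(9,5)=36 f(9,7)=9 f(9,9)=1
t=10: f(10,-6)=35 f(10,-4)=119 f(10,-2)=210 f(10,0)=252 f(10,2)=210 f(10,4)=120 f(10,6)=45 f(10,8)=10 f(10,10)=1
t=11: f(11,-5)=154 f(11,-3)=329 f(11,-1)=462 f(11,1)=462 f(11,3)=330 f(11,5)=165 f(11,7)=55 f(11,9)=11 f(11,11)=1
t=12: f(12,-6)=154 f(12,-4)=483 f(12,-2)=791 f(12,0)=924 f(12,2)=792 f(12,4)=495 f(12,6)=220 f(12,8)=66 f(12,10)=12 f(12,12)=1
t=13: f(13,-5)=637 f(13,-3)=1274 f(13,-1)=1715 f(13,1)=1716 f(13,3)=1287 f(13,5)=715 f(13,7)=286 f(13,9)=78 f(13,11)=13 f(13,13)=1
t=14: f(14,-6)=637 f(14,-4)=1911 f(14,-2)=2989 f(14,0)=3431 f(14,2)=3003 f(14,4)=2002 f(14,6)=1001 f(14,8)=364 f(14,10)=91 f(14,12)=14 f(14,14)=1
t=15: f(15,-5)=2548 f(15,-3)=4900 f(15,-1)=6420 f(15,1)=6434 f(15,3)=5005 f(15,5)=3003 f(15,7)=1365 f(15,9)=455 f(15,11)=105 f(15,13)=15 f(15,15)=1
t=16: f(16,-6)=2548 f(16,-4)=7448 f(16,-2)=11320 f(16,0)=12854 f(16,2)=11439 f(16,4)=8008 f(16,6)=4368 f(16,8)=1820 f(16,10)=560 f(16,12)=120 f(16,14)=16 f(16,16)=1
t=17: f(17,-5)=9996 f(17,-3)=18768 f(17,-1)=24174 f(17,1)=24293 f(17,3)=19447 f(17,5)=12376 f(17,7)=6188 f(17,9)=2380 f(17,11)=680 f(17,13)=136 f(17,15)=17 f(17,17)=1
Σ_s f(17,s) = 118456
P = 118456/131072 = 14807/16384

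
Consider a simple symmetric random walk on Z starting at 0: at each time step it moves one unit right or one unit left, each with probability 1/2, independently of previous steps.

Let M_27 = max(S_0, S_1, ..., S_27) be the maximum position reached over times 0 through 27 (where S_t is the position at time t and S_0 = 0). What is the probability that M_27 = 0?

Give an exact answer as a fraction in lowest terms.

Let M_27 = max(S_0,...,S_27). Use the reflection principle: for j ≥ 1, #{paths with M_27 ≥ j} = #{S_27 ≥ j} + #{S_27 ≥ j+1}.
P(M_27 ≥ 0) = 1 since S_0 = 0, so #{M_27 ≥ 0} = 134217728.
#{M_27 ≥ 1} = #{S_27 ≥ 1} + #{S_27 ≥ 2} = 67108864 + 47050564 = 114159428.
#{M_27 = 0} = 134217728 - 114159428 = 20058300.
P(M_27 = 0) = 20058300/134217728 = 5014575/33554432

Answer: 5014575/33554432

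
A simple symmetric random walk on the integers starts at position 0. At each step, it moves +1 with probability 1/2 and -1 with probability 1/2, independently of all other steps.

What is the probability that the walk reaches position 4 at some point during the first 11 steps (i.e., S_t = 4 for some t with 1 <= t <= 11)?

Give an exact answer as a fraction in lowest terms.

Count via complement. Let g(t,s) = #length-t paths at position s with S_1..S_t all ≠ 4.
g(t,s) = g(t-1,s-1) + g(t-1,s+1) for s ≠ 4; g(t,4) = 0.
t=0: g(0,0)=1
t=1: g(1,-1)=1 g(1,1)=1
t=2: g(2,-2)=1 g(2,0)=2 g(2,2)=1
t=3: g(3,-3)=1 g(3,-1)=3 g(3,1)=3 g(3,3)=1
t=4: g(4,-4)=1 g(4,-2)=4 g(4,0)=6 g(4,2)=4
t=5: g(5,-5)=1 g(5,-3)=5 g(5,-1)=10 g(5,1)=10 g(5,3)=4
t=6: g(6,-6)=1 g(6,-4)=6 g(6,-2)=15 g(6,0)=20 g(6,2)=14
t=7: g(7,-7)=1 g(7,-5)=7 g(7,-3)=21 g(7,-1)=35 g(7,1)=34 g(7,3)=14
t=8: g(8,-8)=1 g(8,-6)=8 g(8,-4)=28 g(8,-2)=56 g(8,0)=69 g(8,2)=48
t=9: g(9,-9)=1 g(9,-7)=9 g(9,-5)=36 g(9,-3)=84 g(9,-1)=125 g(9,1)=117 g(9,3)=48
t=10: g(10,-10)=1 g(10,-8)=10 g(10,-6)=45 g(10,-4)=120 g(10,-2)=209 g(10,0)=242 g(10,2)=165
t=11: g(11,-11)=1 g(11,-9)=11 g(11,-7)=55 g(11,-5)=165 g(11,-3)=329 g(11,-1)=451 g(11,1)=407 g(11,3)=165
Paths never hitting 4: Σ_s g(11,s) = 1584
Paths hitting 4: 2^11 - 1584 = 464
P = 464/2048 = 29/128

Answer: 29/128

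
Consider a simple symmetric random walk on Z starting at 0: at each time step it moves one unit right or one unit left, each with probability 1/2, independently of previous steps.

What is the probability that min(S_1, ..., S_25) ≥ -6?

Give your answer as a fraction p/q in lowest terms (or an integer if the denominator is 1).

Answer: 27895895/33554432

Derivation:
Let f(t,s) = #length-t paths at position s with S_1..S_t all ≥ -6.
f(t,s) = f(t-1,s-1) + f(t-1,s+1) for s ≥ -6; f(t,s) = 0 for s < -6.
t=0: f(0,0)=1
t=1: f(1,-1)=1 f(1,1)=1
t=2: f(2,-2)=1 f(2,0)=2 f(2,2)=1
t=3: f(3,-3)=1 f(3,-1)=3 f(3,1)=3 f(3,3)=1
t=4: f(4,-4)=1 f(4,-2)=4 f(4,0)=6 f(4,2)=4 f(4,4)=1
t=5: f(5,-5)=1 f(5,-3)=5 f(5,-1)=10 f(5,1)=10 f(5,3)=5 f(5,5)=1
t=6: f(6,-6)=1 f(6,-4)=6 f(6,-2)=15 f(6,0)=20 f(6,2)=15 f(6,4)=6 f(6,6)=1
t=7: f(7,-5)=7 f(7,-3)=21 f(7,-1)=35 f(7,1)=35 f(7,3)=21 f(7,5)=7 f(7,7)=1
t=8: f(8,-6)=7 f(8,-4)=28 f(8,-2)=56 f(8,0)=70 f(8,2)=56 f(8,4)=28 f(8,6)=8 f(8,8)=1
t=9: f(9,-5)=35 f(9,-3)=84 f(9,-1)=126 f(9,1)=126 f(9,3)=84 f(9,5)=36 f(9,7)=9 f(9,9)=1
t=10: f(10,-6)=35 f(10,-4)=119 f(10,-2)=210 f(10,0)=252 f(10,2)=210 f(10,4)=120 f(10,6)=45 f(10,8)=10 f(10,10)=1
t=11: f(11,-5)=154 f(11,-3)=329 f(11,-1)=462 f(11,1)=462 f(11,3)=330 f(11,5)=165 f(11,7)=55 f(11,9)=11 f(11,11)=1
t=12: f(12,-6)=154 f(12,-4)=483 f(12,-2)=791 f(12,0)=924 f(12,2)=792 f(12,4)=495 f(12,6)=220 f(12,8)=66 f(12,10)=12 f(12,12)=1
t=13: f(13,-5)=637 f(13,-3)=1274 f(13,-1)=1715 f(13,1)=1716 f(13,3)=1287 f(13,5)=715 f(13,7)=286 f(13,9)=78 f(13,11)=13 f(13,13)=1
t=14: f(14,-6)=637 f(14,-4)=1911 f(14,-2)=2989 f(14,0)=3431 f(14,2)=3003 f(14,4)=2002 f(14,6)=1001 f(14,8)=364 f(14,10)=91 f(14,12)=14 f(14,14)=1
t=15: f(15,-5)=2548 f(15,-3)=4900 f(15,-1)=6420 f(15,1)=6434 f(15,3)=5005 f(15,5)=3003 f(15,7)=1365 f(15,9)=455 f(15,11)=105 f(15,13)=15 f(15,15)=1
t=16: f(16,-6)=2548 f(16,-4)=7448 f(16,-2)=11320 f(16,0)=12854 f(16,2)=11439 f(16,4)=8008 f(16,6)=4368 f(16,8)=1820 f(16,10)=560 f(16,12)=120 f(16,14)=16 f(16,16)=1
t=17: f(17,-5)=9996 f(17,-3)=18768 f(17,-1)=24174 f(17,1)=24293 f(17,3)=19447 f(17,5)=12376 f(17,7)=6188 f(17,9)=2380 f(17,11)=680 f(17,13)=136 f(17,15)=17 f(17,17)=1
t=18: f(18,-6)=9996 f(18,-4)=28764 f(18,-2)=42942 f(18,0)=48467 f(18,2)=43740 f(18,4)=31823 f(18,6)=18564 f(18,8)=8568 f(18,10)=3060 f(18,12)=816 f(18,14)=153 f(18,16)=18 f(18,18)=1
t=19: f(19,-5)=38760 f(19,-3)=71706 f(19,-1)=91409 f(19,1)=92207 f(19,3)=75563 f(19,5)=50387 f(19,7)=27132 f(19,9)=11628 f(19,11)=3876 f(19,13)=969 f(19,15)=171 f(19,17)=19 f(19,19)=1
t=20: f(20,-6)=38760 f(20,-4)=110466 f(20,-2)=163115 f(20,0)=183616 f(20,2)=167770 f(20,4)=125950 f(20,6)=77519 f(20,8)=38760 f(20,10)=15504 f(20,12)=4845 f(20,14)=1140 f(20,16)=190 f(20,18)=20 f(20,20)=1
t=21: f(21,-5)=149226 f(21,-3)=273581 f(21,-1)=346731 f(21,1)=351386 f(21,3)=293720 f(21,5)=203469 f(21,7)=116279 f(21,9)=54264 f(21,11)=20349 f(21,13)=5985 f(21,15)=1330 f(21,17)=210 f(21,19)=21 f(21,21)=1
t=22: f(22,-6)=149226 f(22,-4)=422807 f(22,-2)=620312 f(22,0)=698117 f(22,2)=645106 f(22,4)=497189 f(22,6)=319748 f(22,8)=170543 f(22,10)=74613 f(22,12)=26334 f(22,14)=7315 f(22,16)=1540 f(22,18)=231 f(22,20)=22 f(22,22)=1
t=23: f(23,-5)=572033 f(23,-3)=1043119 f(23,-1)=1318429 f(23,1)=1343223 f(23,3)=1142295 f(23,5)=816937 f(23,7)=490291 f(23,9)=245156 f(23,11)=100947 f(23,13)=33649 f(23,15)=8855 f(23,17)=1771 f(23,19)=253 f(23,21)=23 f(23,23)=1
t=24: f(24,-6)=572033 f(24,-4)=1615152 f(24,-2)=2361548 f(24,0)=2661652 f(24,2)=2485518 f(24,4)=1959232 f(24,6)=1307228 f(24,8)=735447 f(24,10)=346103 f(24,12)=134596 f(24,14)=42504 f(24,16)=10626 f(24,18)=2024 f(24,20)=276 f(24,22)=24 f(24,24)=1
t=25: f(25,-5)=2187185 f(25,-3)=3976700 f(25,-1)=5023200 f(25,1)=5147170 f(25,3)=4444750 f(25,5)=3266460 f(25,7)=2042675 f(25,9)=1081550 f(25,11)=480699 f(25,13)=177100 f(25,15)=53130 f(25,17)=12650 f(25,19)=2300 f(25,21)=300 f(25,23)=25 f(25,25)=1
Σ_s f(25,s) = 27895895
P = 27895895/33554432 = 27895895/33554432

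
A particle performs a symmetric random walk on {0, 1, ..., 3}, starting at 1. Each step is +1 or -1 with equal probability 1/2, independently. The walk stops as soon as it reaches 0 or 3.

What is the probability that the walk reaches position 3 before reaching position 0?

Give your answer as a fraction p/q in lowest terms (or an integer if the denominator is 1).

Answer: 1/3

Derivation:
Symmetric walk (p = 1/2): the harmonic-function argument gives P(hit 3 before 0 | start at 1) = a/N.
P = 1/3 = 1/3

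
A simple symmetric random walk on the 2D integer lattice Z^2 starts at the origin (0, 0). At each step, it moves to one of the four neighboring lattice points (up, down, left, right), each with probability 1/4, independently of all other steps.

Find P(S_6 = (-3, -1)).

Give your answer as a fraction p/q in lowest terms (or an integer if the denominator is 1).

Let h be the number of horizontal steps (so 6-h are vertical). To end at (-3,-1) need (h-3)/2 right-steps and ((6-h)-1)/2 up-steps.
Sum over h with 3 ≤ h ≤ 5, h ≡ 1 (mod 2), 6-h ≡ 1 (mod 2):
h=3: C(6,3)·C(3,0)·C(3,1) = 20·1·3 = 60
h=5: C(6,5)·C(5,1)·C(1,0) = 6·5·1 = 30
Total favorable: 90
Total paths: 4^6 = 4096
P = 90/4096 = 45/2048

Answer: 45/2048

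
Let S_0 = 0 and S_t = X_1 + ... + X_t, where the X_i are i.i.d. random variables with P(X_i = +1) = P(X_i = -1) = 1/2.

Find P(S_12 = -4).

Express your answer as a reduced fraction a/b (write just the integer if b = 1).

Answer: 495/4096

Derivation:
To reach position -4 after 12 steps: need 4 steps of +1 and 8 of -1.
Favorable paths: C(12,4) = 495
Total paths: 2^12 = 4096
P = 495/4096 = 495/4096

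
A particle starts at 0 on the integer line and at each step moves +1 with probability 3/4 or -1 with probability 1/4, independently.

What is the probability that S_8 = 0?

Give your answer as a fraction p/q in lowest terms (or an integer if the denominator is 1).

Answer: 2835/32768

Derivation:
To be at 0 after 8 steps: need exactly 4 steps of +1 and 4 of -1.
Number of such sequences: C(8,4) = 70
Each has probability (3/4)^4 · (1/4)^4 = 81/65536
P = 70 · 81/65536 = 2835/32768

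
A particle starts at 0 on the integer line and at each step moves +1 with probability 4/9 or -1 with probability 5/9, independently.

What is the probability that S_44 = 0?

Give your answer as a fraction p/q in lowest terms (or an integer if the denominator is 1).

Answer: 29417435666422169600000000000000000000000/323257909929174534292273980721360271853387

Derivation:
To be at 0 after 44 steps: need exactly 22 steps of +1 and 22 of -1.
Number of such sequences: C(44,22) = 2104098963720
Each has probability (4/9)^22 · (5/9)^22 = 41943040000000000000000000000/969773729787523602876821942164080815560161
P = 2104098963720 · 41943040000000000000000000000/969773729787523602876821942164080815560161 = 29417435666422169600000000000000000000000/323257909929174534292273980721360271853387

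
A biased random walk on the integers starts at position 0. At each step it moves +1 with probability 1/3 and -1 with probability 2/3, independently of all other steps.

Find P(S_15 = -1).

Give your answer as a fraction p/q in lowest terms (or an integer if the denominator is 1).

Answer: 183040/1594323

Derivation:
To reach position -1 after 15 steps: need 7 steps of +1 and 8 steps of -1.
Number of such sequences: C(15,7) = 6435
Each has probability (1/3)^7 · (2/3)^8 = 256/14348907
P = 6435 · 256/14348907 = 183040/1594323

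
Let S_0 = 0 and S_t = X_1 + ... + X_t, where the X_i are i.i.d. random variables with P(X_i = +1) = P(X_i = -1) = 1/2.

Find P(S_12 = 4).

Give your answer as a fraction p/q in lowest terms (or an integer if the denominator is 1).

Answer: 495/4096

Derivation:
To reach position 4 after 12 steps: need 8 steps of +1 and 4 of -1.
Favorable paths: C(12,8) = 495
Total paths: 2^12 = 4096
P = 495/4096 = 495/4096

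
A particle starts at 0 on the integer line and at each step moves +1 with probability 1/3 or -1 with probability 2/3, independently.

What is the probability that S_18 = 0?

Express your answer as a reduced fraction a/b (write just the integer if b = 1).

To be at 0 after 18 steps: need exactly 9 steps of +1 and 9 of -1.
Number of such sequences: C(18,9) = 48620
Each has probability (1/3)^9 · (2/3)^9 = 512/387420489
P = 48620 · 512/387420489 = 24893440/387420489

Answer: 24893440/387420489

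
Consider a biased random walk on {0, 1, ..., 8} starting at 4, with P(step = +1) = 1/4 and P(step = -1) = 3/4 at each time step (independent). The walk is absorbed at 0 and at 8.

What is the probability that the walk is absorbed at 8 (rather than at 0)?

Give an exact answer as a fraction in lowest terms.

Biased walk: p = 1/4, q = 3/4, r = q/p = 3
Gambler's ruin: P(hit 8 before 0 | start at 4) = (1 - r^a)/(1 - r^N)
r^4 = 81; r^8 = 6561
P = (1 - 81) / (1 - 6561) = -80 / -6560 = 1/82

Answer: 1/82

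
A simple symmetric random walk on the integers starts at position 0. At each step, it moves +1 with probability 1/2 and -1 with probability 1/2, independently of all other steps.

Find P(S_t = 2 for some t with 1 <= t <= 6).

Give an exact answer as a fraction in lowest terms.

Count via complement. Let g(t,s) = #length-t paths at position s with S_1..S_t all ≠ 2.
g(t,s) = g(t-1,s-1) + g(t-1,s+1) for s ≠ 2; g(t,2) = 0.
t=0: g(0,0)=1
t=1: g(1,-1)=1 g(1,1)=1
t=2: g(2,-2)=1 g(2,0)=2
t=3: g(3,-3)=1 g(3,-1)=3 g(3,1)=2
t=4: g(4,-4)=1 g(4,-2)=4 g(4,0)=5
t=5: g(5,-5)=1 g(5,-3)=5 g(5,-1)=9 g(5,1)=5
t=6: g(6,-6)=1 g(6,-4)=6 g(6,-2)=14 g(6,0)=14
Paths never hitting 2: Σ_s g(6,s) = 35
Paths hitting 2: 2^6 - 35 = 29
P = 29/64 = 29/64

Answer: 29/64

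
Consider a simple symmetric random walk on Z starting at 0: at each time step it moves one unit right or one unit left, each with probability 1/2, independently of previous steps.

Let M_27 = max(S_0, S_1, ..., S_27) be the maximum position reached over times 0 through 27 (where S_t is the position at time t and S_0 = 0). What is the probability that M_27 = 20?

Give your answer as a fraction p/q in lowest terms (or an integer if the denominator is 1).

Answer: 2925/134217728

Derivation:
Let M_27 = max(S_0,...,S_27). Use the reflection principle: for j ≥ 1, #{paths with M_27 ≥ j} = #{S_27 ≥ j} + #{S_27 ≥ j+1}.
By reflection, #{M_27 ≥ 20} = #{S_27 ≥ 20} + #{S_27 ≥ 21} = 3304 + 3304 = 6608.
#{M_27 ≥ 21} = #{S_27 ≥ 21} + #{S_27 ≥ 22} = 3304 + 379 = 3683.
#{M_27 = 20} = 6608 - 3683 = 2925.
P(M_27 = 20) = 2925/134217728 = 2925/134217728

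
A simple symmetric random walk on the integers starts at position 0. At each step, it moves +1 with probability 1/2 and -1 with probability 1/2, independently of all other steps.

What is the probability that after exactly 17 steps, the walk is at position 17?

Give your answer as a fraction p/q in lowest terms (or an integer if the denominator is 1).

To reach position 17 after 17 steps: need 17 steps of +1 and 0 of -1.
Favorable paths: C(17,17) = 1
Total paths: 2^17 = 131072
P = 1/131072 = 1/131072

Answer: 1/131072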